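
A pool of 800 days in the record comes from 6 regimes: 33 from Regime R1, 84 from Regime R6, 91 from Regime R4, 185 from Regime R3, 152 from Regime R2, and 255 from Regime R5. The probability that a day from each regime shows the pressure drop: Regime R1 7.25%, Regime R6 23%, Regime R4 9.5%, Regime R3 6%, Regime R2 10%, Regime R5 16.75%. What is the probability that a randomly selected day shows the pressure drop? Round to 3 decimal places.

By Bayes' rule, posterior ∝ prior × likelihood:
  Regime R1: 0.04125 × 0.0725 = 0.002990625
  Regime R6: 0.105 × 0.23 = 0.02415
  Regime R4: 0.11375 × 0.095 = 0.01080625
  Regime R3: 0.23125 × 0.06 = 0.013875
  Regime R2: 0.19 × 0.1 = 0.019
  Regime R5: 0.31875 × 0.1675 = 0.053390625
P(drop) = 0.002990625 + 0.02415 + 0.01080625 + 0.013875 + 0.019 + 0.053390625 = 0.1242125 → 0.124.

0.124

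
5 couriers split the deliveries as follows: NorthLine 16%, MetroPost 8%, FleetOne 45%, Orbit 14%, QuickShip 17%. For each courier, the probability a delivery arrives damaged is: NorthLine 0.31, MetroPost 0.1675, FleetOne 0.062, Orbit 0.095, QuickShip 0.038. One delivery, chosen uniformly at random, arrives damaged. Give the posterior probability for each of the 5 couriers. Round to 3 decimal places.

Prior × likelihood for each hypothesis:
  NorthLine: 0.16 × 0.31 = 0.0496
  MetroPost: 0.08 × 0.1675 = 0.0134
  FleetOne: 0.45 × 0.062 = 0.0279
  Orbit: 0.14 × 0.095 = 0.0133
  QuickShip: 0.17 × 0.038 = 0.00646
Normalizing constant = 0.11066.
P(NorthLine | damaged) = 0.0496/0.11066 ≈ 0.448
P(MetroPost | damaged) = 0.0134/0.11066 ≈ 0.121
P(FleetOne | damaged) = 0.0279/0.11066 ≈ 0.252
P(Orbit | damaged) = 0.0133/0.11066 ≈ 0.120
P(QuickShip | damaged) = 0.00646/0.11066 ≈ 0.058

NorthLine 0.448, MetroPost 0.121, FleetOne 0.252, Orbit 0.120, QuickShip 0.058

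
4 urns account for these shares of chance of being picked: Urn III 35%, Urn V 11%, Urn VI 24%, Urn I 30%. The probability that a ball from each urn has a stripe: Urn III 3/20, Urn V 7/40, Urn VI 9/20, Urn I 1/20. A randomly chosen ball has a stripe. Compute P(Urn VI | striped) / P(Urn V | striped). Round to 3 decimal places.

Prior × likelihood for each hypothesis:
  Urn III: 0.35 × 0.15 = 0.0525
  Urn V: 0.11 × 0.175 = 0.01925
  Urn VI: 0.24 × 0.45 = 0.108
  Urn I: 0.3 × 0.05 = 0.015
Total = 0.19475.
The ratio is 0.108 / 0.01925 (the normalizer cancels) = 5.610.

5.610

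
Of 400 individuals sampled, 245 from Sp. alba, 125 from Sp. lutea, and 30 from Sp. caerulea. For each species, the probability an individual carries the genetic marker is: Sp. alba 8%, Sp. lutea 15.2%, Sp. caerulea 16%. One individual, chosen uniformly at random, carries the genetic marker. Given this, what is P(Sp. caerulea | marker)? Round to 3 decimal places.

0.111

Prior × likelihood for each hypothesis:
  Sp. alba: 0.6125 × 0.08 = 0.049
  Sp. lutea: 0.3125 × 0.152 = 0.0475
  Sp. caerulea: 0.075 × 0.16 = 0.012
Total = 0.1085.
P(Sp. caerulea | evidence) = 0.012 / 0.1085 ≈ 0.111.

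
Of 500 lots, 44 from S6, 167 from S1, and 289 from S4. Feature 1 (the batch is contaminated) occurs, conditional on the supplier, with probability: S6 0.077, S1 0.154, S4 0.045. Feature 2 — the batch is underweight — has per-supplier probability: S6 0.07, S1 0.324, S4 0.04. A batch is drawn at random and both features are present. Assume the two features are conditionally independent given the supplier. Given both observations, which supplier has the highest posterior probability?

S1

Compute prior × likelihood for every hypothesis:
  S6: 0.088 × 0.077 × 0.07 = 0.00047432
  S1: 0.334 × 0.154 × 0.324 = 0.016665264
  S4: 0.578 × 0.045 × 0.04 = 0.0010404
Sum = 0.018179984.
Largest term belongs to S1, so S1 is most probable.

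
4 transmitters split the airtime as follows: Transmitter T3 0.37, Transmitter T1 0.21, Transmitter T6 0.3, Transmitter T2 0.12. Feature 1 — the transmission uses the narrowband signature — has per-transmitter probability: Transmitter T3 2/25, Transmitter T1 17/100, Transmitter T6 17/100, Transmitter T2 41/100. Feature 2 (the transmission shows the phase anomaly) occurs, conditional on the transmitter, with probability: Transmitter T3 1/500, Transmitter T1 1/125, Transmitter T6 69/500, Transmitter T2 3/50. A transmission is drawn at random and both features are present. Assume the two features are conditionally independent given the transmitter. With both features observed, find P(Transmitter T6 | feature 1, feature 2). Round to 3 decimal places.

0.681

Prior × likelihood for each hypothesis:
  Transmitter T3: 0.37 × 0.08 × 0.002 = 0.0000592
  Transmitter T1: 0.21 × 0.17 × 0.008 = 0.0002856
  Transmitter T6: 0.3 × 0.17 × 0.138 = 0.007038
  Transmitter T2: 0.12 × 0.41 × 0.06 = 0.002952
Normalizing constant = 0.0103348.
P(Transmitter T6 | evidence) = 0.007038 / 0.0103348 ≈ 0.681.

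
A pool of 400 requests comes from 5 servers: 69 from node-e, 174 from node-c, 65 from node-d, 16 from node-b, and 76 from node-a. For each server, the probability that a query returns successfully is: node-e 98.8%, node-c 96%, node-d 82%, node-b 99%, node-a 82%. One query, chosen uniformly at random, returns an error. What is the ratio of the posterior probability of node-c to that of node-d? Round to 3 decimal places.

0.595

Taking complements, P(error | each) = node-e 0.012, node-c 0.04, node-d 0.18, node-b 0.01, node-a 0.18.
Compute prior × likelihood for every hypothesis:
  node-e: 0.1725 × 0.012 = 0.00207
  node-c: 0.435 × 0.04 = 0.0174
  node-d: 0.1625 × 0.18 = 0.02925
  node-b: 0.04 × 0.01 = 0.0004
  node-a: 0.19 × 0.18 = 0.0342
Sum = 0.08332.
The ratio is 0.0174 / 0.02925 (the normalizer cancels) = 0.595.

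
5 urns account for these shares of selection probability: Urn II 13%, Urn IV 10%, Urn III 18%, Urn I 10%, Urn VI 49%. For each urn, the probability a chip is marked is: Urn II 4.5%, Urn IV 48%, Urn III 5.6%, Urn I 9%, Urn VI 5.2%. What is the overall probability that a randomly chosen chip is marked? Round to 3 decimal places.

Unnormalized posteriors (prior × likelihood):
  Urn II: 0.13 × 0.045 = 0.00585
  Urn IV: 0.1 × 0.48 = 0.048
  Urn III: 0.18 × 0.056 = 0.01008
  Urn I: 0.1 × 0.09 = 0.009
  Urn VI: 0.49 × 0.052 = 0.02548
P(marked) = 0.00585 + 0.048 + 0.01008 + 0.009 + 0.02548 = 0.09841 → 0.098.

0.098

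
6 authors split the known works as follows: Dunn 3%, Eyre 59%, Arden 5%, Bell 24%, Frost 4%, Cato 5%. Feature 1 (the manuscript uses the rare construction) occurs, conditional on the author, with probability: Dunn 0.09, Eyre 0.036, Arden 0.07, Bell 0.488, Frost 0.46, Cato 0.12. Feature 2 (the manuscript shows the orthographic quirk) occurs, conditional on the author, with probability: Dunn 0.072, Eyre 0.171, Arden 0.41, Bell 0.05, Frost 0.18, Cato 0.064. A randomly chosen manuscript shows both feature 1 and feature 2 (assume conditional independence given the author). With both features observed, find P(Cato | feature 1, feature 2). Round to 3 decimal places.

0.026

Unnormalized posteriors (prior × likelihood):
  Dunn: 0.03 × 0.09 × 0.072 = 0.0001944
  Eyre: 0.59 × 0.036 × 0.171 = 0.00363204
  Arden: 0.05 × 0.07 × 0.41 = 0.001435
  Bell: 0.24 × 0.488 × 0.05 = 0.005856
  Frost: 0.04 × 0.46 × 0.18 = 0.003312
  Cato: 0.05 × 0.12 × 0.064 = 0.000384
Total = 0.01481344.
P(Cato | evidence) = 0.000384 / 0.01481344 ≈ 0.026.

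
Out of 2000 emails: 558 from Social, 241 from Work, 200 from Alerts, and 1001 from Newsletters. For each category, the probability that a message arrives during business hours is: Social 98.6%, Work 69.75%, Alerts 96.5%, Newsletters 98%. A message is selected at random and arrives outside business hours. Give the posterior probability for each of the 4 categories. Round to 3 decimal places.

Social 0.073, Work 0.677, Alerts 0.065, Newsletters 0.186

Taking complements, P(off-hours | each) = Social 0.014, Work 0.3025, Alerts 0.035, Newsletters 0.02.
By Bayes' rule, posterior ∝ prior × likelihood:
  Social: 0.279 × 0.014 = 0.003906
  Work: 0.1205 × 0.3025 = 0.03645125
  Alerts: 0.1 × 0.035 = 0.0035
  Newsletters: 0.5005 × 0.02 = 0.01001
Normalizing constant = 0.05386725.
P(Social | off-hours) = 0.003906/0.05386725 ≈ 0.073
P(Work | off-hours) = 0.03645125/0.05386725 ≈ 0.677
P(Alerts | off-hours) = 0.0035/0.05386725 ≈ 0.065
P(Newsletters | off-hours) = 0.01001/0.05386725 ≈ 0.186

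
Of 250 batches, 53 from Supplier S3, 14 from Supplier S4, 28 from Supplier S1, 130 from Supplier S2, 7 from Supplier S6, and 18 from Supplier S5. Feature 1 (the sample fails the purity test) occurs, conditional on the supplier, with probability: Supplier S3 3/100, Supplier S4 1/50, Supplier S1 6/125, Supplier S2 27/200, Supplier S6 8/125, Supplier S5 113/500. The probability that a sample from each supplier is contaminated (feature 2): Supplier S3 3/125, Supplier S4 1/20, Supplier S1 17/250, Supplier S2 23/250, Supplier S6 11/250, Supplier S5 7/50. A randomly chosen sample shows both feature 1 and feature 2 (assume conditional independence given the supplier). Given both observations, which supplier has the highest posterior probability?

Supplier S2

Prior × likelihood for each hypothesis:
  Supplier S3: 0.212 × 0.03 × 0.024 = 0.00015264
  Supplier S4: 0.056 × 0.02 × 0.05 = 0.000056
  Supplier S1: 0.112 × 0.048 × 0.068 = 0.000365568
  Supplier S2: 0.52 × 0.135 × 0.092 = 0.0064584
  Supplier S6: 0.028 × 0.064 × 0.044 = 0.000078848
  Supplier S5: 0.072 × 0.226 × 0.14 = 0.00227808
Total = 0.009389536.
Largest term belongs to Supplier S2, so Supplier S2 is most probable.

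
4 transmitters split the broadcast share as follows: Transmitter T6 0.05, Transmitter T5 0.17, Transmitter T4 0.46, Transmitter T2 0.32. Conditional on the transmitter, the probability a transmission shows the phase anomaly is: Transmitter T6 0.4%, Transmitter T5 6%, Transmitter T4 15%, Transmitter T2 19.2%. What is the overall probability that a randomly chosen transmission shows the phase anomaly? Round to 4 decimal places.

0.1408

By Bayes' rule, posterior ∝ prior × likelihood:
  Transmitter T6: 0.05 × 0.004 = 0.0002
  Transmitter T5: 0.17 × 0.06 = 0.0102
  Transmitter T4: 0.46 × 0.15 = 0.069
  Transmitter T2: 0.32 × 0.192 = 0.06144
P(anomaly) = 0.0002 + 0.0102 + 0.069 + 0.06144 = 0.14084 → 0.1408.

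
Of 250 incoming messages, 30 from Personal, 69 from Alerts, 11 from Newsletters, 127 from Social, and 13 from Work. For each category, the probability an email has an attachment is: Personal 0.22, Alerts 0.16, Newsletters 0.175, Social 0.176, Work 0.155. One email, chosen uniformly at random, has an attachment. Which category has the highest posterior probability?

Unnormalized posteriors (prior × likelihood):
  Personal: 0.12 × 0.22 = 0.0264
  Alerts: 0.276 × 0.16 = 0.04416
  Newsletters: 0.044 × 0.175 = 0.0077
  Social: 0.508 × 0.176 = 0.089408
  Work: 0.052 × 0.155 = 0.00806
Normalizing constant = 0.175728.
Largest term belongs to Social, so Social is most probable.

Social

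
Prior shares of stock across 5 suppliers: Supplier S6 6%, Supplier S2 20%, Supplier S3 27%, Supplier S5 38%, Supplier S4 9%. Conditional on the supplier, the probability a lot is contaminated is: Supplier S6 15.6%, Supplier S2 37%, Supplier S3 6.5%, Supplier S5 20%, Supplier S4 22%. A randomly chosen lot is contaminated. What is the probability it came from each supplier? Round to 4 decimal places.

Compute prior × likelihood for every hypothesis:
  Supplier S6: 0.06 × 0.156 = 0.00936
  Supplier S2: 0.2 × 0.37 = 0.074
  Supplier S3: 0.27 × 0.065 = 0.01755
  Supplier S5: 0.38 × 0.2 = 0.076
  Supplier S4: 0.09 × 0.22 = 0.0198
Normalizing constant = 0.19671.
P(Supplier S6 | contaminated) = 0.00936/0.19671 ≈ 0.0476
P(Supplier S2 | contaminated) = 0.074/0.19671 ≈ 0.3762
P(Supplier S3 | contaminated) = 0.01755/0.19671 ≈ 0.0892
P(Supplier S5 | contaminated) = 0.076/0.19671 ≈ 0.3864
P(Supplier S4 | contaminated) = 0.0198/0.19671 ≈ 0.1007

Supplier S6 0.0476, Supplier S2 0.3762, Supplier S3 0.0892, Supplier S5 0.3864, Supplier S4 0.1007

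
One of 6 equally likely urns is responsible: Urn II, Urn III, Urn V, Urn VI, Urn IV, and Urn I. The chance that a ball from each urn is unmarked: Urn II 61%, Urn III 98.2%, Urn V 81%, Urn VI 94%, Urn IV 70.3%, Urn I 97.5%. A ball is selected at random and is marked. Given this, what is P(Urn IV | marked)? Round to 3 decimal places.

0.303

Taking complements, P(marked | each) = Urn II 0.39, Urn III 0.018, Urn V 0.19, Urn VI 0.06, Urn IV 0.297, Urn I 0.025.
Since the prior is uniform, the posterior is proportional to the likelihood:
  Urn II: 0.39
  Urn III: 0.018
  Urn V: 0.19
  Urn VI: 0.06
  Urn IV: 0.297
  Urn I: 0.025
Normalizing constant = 0.98.
P(Urn IV | evidence) = 0.297 / 0.98 ≈ 0.303.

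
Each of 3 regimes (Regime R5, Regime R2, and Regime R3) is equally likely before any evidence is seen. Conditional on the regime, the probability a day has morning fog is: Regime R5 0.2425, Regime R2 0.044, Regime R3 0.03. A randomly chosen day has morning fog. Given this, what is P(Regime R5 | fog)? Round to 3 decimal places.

With a uniform prior (1/3 each), posterior ∝ likelihood:
  Regime R5: 0.2425
  Regime R2: 0.044
  Regime R3: 0.03
Total = 0.3165.
P(Regime R5 | evidence) = 0.2425 / 0.3165 ≈ 0.766.

0.766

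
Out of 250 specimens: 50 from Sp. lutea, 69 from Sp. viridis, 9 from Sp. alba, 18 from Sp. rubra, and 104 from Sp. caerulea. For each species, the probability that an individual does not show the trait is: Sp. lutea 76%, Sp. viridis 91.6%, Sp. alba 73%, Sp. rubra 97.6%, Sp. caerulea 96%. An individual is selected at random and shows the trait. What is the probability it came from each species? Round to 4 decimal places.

Taking complements, P(trait | each) = Sp. lutea 0.24, Sp. viridis 0.084, Sp. alba 0.27, Sp. rubra 0.024, Sp. caerulea 0.04.
Unnormalized posteriors (prior × likelihood):
  Sp. lutea: 0.2 × 0.24 = 0.048
  Sp. viridis: 0.276 × 0.084 = 0.023184
  Sp. alba: 0.036 × 0.27 = 0.00972
  Sp. rubra: 0.072 × 0.024 = 0.001728
  Sp. caerulea: 0.416 × 0.04 = 0.01664
Total = 0.099272.
P(Sp. lutea | trait) = 0.048/0.099272 ≈ 0.4835
P(Sp. viridis | trait) = 0.023184/0.099272 ≈ 0.2335
P(Sp. alba | trait) = 0.00972/0.099272 ≈ 0.0979
P(Sp. rubra | trait) = 0.001728/0.099272 ≈ 0.0174
P(Sp. caerulea | trait) = 0.01664/0.099272 ≈ 0.1676

Sp. lutea 0.4835, Sp. viridis 0.2335, Sp. alba 0.0979, Sp. rubra 0.0174, Sp. caerulea 0.1676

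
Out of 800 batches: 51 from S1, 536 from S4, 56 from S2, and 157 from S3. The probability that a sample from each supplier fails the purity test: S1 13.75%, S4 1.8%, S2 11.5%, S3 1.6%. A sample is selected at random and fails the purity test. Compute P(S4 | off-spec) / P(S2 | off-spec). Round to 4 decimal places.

1.4981

By Bayes' rule, posterior ∝ prior × likelihood:
  S1: 0.06375 × 0.1375 = 0.008765625
  S4: 0.67 × 0.018 = 0.01206
  S2: 0.07 × 0.115 = 0.00805
  S3: 0.19625 × 0.016 = 0.00314
Sum = 0.032015625.
The ratio is 0.01206 / 0.00805 (the normalizer cancels) = 1.4981.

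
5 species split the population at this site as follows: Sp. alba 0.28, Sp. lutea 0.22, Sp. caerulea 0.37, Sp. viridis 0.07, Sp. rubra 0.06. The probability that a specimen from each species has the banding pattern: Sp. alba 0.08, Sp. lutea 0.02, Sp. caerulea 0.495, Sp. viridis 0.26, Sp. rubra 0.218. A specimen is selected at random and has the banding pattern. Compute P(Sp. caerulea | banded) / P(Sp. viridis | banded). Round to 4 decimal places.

Prior × likelihood for each hypothesis:
  Sp. alba: 0.28 × 0.08 = 0.0224
  Sp. lutea: 0.22 × 0.02 = 0.0044
  Sp. caerulea: 0.37 × 0.495 = 0.18315
  Sp. viridis: 0.07 × 0.26 = 0.0182
  Sp. rubra: 0.06 × 0.218 = 0.01308
Sum = 0.24123.
The ratio is 0.18315 / 0.0182 (the normalizer cancels) = 10.0632.

10.0632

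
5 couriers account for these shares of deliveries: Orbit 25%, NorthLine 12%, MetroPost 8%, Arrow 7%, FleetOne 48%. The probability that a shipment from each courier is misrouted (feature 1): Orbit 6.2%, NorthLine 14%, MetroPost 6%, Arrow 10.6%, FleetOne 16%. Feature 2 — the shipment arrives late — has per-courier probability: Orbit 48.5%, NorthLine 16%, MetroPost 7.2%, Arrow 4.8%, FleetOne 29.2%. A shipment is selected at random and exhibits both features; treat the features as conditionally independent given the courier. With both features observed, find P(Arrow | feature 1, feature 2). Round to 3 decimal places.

Prior × likelihood for each hypothesis:
  Orbit: 0.25 × 0.062 × 0.485 = 0.0075175
  NorthLine: 0.12 × 0.14 × 0.16 = 0.002688
  MetroPost: 0.08 × 0.06 × 0.072 = 0.0003456
  Arrow: 0.07 × 0.106 × 0.048 = 0.00035616
  FleetOne: 0.48 × 0.16 × 0.292 = 0.0224256
Normalizing constant = 0.03333286.
P(Arrow | evidence) = 0.00035616 / 0.03333286 ≈ 0.011.

0.011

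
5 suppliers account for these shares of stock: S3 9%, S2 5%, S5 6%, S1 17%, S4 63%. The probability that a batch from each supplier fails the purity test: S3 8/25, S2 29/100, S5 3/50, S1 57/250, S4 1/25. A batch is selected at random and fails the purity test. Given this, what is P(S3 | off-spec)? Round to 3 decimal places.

Prior × likelihood for each hypothesis:
  S3: 0.09 × 0.32 = 0.0288
  S2: 0.05 × 0.29 = 0.0145
  S5: 0.06 × 0.06 = 0.0036
  S1: 0.17 × 0.228 = 0.03876
  S4: 0.63 × 0.04 = 0.0252
Sum = 0.11086.
P(S3 | evidence) = 0.0288 / 0.11086 ≈ 0.260.

0.260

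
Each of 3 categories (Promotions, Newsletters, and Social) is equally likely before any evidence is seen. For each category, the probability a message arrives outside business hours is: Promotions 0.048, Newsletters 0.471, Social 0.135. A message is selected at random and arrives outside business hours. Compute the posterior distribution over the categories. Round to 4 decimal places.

Promotions 0.0734, Newsletters 0.7202, Social 0.2064

Since the prior is uniform, the posterior is proportional to the likelihood:
  Promotions: 0.048
  Newsletters: 0.471
  Social: 0.135
Normalizing constant = 0.654.
P(Promotions | off-hours) = 0.048/0.654 ≈ 0.0734
P(Newsletters | off-hours) = 0.471/0.654 ≈ 0.7202
P(Social | off-hours) = 0.135/0.654 ≈ 0.2064
(Check: 0.0734+0.7202+0.2064 = 1.0000.)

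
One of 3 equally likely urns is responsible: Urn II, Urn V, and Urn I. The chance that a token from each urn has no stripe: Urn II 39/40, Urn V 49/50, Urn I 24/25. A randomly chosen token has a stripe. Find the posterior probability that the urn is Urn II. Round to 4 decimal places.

0.2941

Taking complements, P(striped | each) = Urn II 0.025, Urn V 0.02, Urn I 0.04.
Since the prior is uniform, the posterior is proportional to the likelihood:
  Urn II: 0.025
  Urn V: 0.02
  Urn I: 0.04
Normalizing constant = 0.085.
P(Urn II | evidence) = 0.025 / 0.085 ≈ 0.2941.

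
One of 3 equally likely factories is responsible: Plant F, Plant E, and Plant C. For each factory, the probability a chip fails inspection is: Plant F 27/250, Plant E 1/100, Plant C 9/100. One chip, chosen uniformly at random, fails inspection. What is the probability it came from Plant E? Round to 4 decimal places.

0.0481

With a uniform prior (1/3 each), posterior ∝ likelihood:
  Plant F: 0.108
  Plant E: 0.01
  Plant C: 0.09
Total = 0.208.
P(Plant E | evidence) = 0.01 / 0.208 ≈ 0.0481.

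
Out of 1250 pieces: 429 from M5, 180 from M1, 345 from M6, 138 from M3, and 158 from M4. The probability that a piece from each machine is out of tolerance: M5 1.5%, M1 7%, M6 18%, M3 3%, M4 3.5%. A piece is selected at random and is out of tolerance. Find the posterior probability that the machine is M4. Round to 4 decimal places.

0.0609

By Bayes' rule, posterior ∝ prior × likelihood:
  M5: 0.3432 × 0.015 = 0.005148
  M1: 0.144 × 0.07 = 0.01008
  M6: 0.276 × 0.18 = 0.04968
  M3: 0.1104 × 0.03 = 0.003312
  M4: 0.1264 × 0.035 = 0.004424
Sum = 0.072644.
P(M4 | evidence) = 0.004424 / 0.072644 ≈ 0.0609.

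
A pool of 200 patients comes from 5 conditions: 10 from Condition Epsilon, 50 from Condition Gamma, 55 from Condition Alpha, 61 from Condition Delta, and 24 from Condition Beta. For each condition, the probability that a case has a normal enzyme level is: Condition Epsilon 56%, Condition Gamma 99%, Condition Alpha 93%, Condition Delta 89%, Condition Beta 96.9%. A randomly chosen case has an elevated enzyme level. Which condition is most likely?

Taking complements, P(elevated | each) = Condition Epsilon 0.44, Condition Gamma 0.01, Condition Alpha 0.07, Condition Delta 0.11, Condition Beta 0.031.
Unnormalized posteriors (prior × likelihood):
  Condition Epsilon: 0.05 × 0.44 = 0.022
  Condition Gamma: 0.25 × 0.01 = 0.0025
  Condition Alpha: 0.275 × 0.07 = 0.01925
  Condition Delta: 0.305 × 0.11 = 0.03355
  Condition Beta: 0.12 × 0.031 = 0.00372
Sum = 0.08102.
Largest term belongs to Condition Delta, so Condition Delta is most probable.

Condition Delta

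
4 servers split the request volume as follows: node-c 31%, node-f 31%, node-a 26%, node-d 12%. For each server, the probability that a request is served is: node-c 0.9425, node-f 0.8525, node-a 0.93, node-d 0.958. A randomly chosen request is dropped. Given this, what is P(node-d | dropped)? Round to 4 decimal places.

Taking complements, P(dropped | each) = node-c 0.0575, node-f 0.1475, node-a 0.07, node-d 0.042.
By Bayes' rule, posterior ∝ prior × likelihood:
  node-c: 0.31 × 0.0575 = 0.017825
  node-f: 0.31 × 0.1475 = 0.045725
  node-a: 0.26 × 0.07 = 0.0182
  node-d: 0.12 × 0.042 = 0.00504
Sum = 0.08679.
P(node-d | evidence) = 0.00504 / 0.08679 ≈ 0.0581.

0.0581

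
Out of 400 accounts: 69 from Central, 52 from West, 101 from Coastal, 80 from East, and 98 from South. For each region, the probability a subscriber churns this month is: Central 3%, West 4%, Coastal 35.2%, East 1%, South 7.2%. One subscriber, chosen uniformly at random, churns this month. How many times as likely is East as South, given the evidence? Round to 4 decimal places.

By Bayes' rule, posterior ∝ prior × likelihood:
  Central: 0.1725 × 0.03 = 0.005175
  West: 0.13 × 0.04 = 0.0052
  Coastal: 0.2525 × 0.352 = 0.08888
  East: 0.2 × 0.01 = 0.002
  South: 0.245 × 0.072 = 0.01764
Sum = 0.118895.
The ratio is 0.002 / 0.01764 (the normalizer cancels) = 0.1134.

0.1134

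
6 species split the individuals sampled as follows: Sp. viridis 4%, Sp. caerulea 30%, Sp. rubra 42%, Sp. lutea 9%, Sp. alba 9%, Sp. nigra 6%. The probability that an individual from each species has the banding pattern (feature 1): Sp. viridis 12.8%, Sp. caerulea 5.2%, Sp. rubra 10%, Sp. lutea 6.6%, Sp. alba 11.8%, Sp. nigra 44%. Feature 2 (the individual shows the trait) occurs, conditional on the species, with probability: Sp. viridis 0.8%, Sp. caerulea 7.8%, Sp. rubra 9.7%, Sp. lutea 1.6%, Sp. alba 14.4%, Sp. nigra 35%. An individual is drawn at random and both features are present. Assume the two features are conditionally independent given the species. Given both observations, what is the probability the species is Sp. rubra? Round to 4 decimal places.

0.2515

By Bayes' rule, posterior ∝ prior × likelihood:
  Sp. viridis: 0.04 × 0.128 × 0.008 = 0.00004096
  Sp. caerulea: 0.3 × 0.052 × 0.078 = 0.0012168
  Sp. rubra: 0.42 × 0.1 × 0.097 = 0.004074
  Sp. lutea: 0.09 × 0.066 × 0.016 = 0.00009504
  Sp. alba: 0.09 × 0.118 × 0.144 = 0.00152928
  Sp. nigra: 0.06 × 0.44 × 0.35 = 0.00924
Normalizing constant = 0.01619608.
P(Sp. rubra | evidence) = 0.004074 / 0.01619608 ≈ 0.2515.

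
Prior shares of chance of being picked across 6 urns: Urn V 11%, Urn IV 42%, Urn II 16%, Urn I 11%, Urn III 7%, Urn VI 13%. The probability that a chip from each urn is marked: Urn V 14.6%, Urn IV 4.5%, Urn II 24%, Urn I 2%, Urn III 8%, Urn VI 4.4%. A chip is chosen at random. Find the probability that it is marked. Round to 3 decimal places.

0.087

Unnormalized posteriors (prior × likelihood):
  Urn V: 0.11 × 0.146 = 0.01606
  Urn IV: 0.42 × 0.045 = 0.0189
  Urn II: 0.16 × 0.24 = 0.0384
  Urn I: 0.11 × 0.02 = 0.0022
  Urn III: 0.07 × 0.08 = 0.0056
  Urn VI: 0.13 × 0.044 = 0.00572
P(marked) = 0.01606 + 0.0189 + 0.0384 + 0.0022 + 0.0056 + 0.00572 = 0.08688 → 0.087.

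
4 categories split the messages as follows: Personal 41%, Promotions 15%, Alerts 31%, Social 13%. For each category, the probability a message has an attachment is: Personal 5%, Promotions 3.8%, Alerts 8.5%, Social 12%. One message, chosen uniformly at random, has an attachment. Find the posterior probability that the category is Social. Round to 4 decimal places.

Compute prior × likelihood for every hypothesis:
  Personal: 0.41 × 0.05 = 0.0205
  Promotions: 0.15 × 0.038 = 0.0057
  Alerts: 0.31 × 0.085 = 0.02635
  Social: 0.13 × 0.12 = 0.0156
Sum = 0.06815.
P(Social | evidence) = 0.0156 / 0.06815 ≈ 0.2289.

0.2289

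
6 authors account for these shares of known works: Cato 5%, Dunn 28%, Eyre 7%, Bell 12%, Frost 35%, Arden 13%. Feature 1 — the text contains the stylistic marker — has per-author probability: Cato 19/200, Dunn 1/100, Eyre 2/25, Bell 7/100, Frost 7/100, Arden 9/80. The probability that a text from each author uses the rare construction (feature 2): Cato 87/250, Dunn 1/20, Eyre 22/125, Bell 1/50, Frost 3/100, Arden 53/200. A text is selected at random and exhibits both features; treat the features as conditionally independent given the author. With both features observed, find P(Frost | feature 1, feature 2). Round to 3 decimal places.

0.097

By Bayes' rule, posterior ∝ prior × likelihood:
  Cato: 0.05 × 0.095 × 0.348 = 0.001653
  Dunn: 0.28 × 0.01 × 0.05 = 0.00014
  Eyre: 0.07 × 0.08 × 0.176 = 0.0009856
  Bell: 0.12 × 0.07 × 0.02 = 0.000168
  Frost: 0.35 × 0.07 × 0.03 = 0.000735
  Arden: 0.13 × 0.1125 × 0.265 = 0.003875625
Sum = 0.007557225.
P(Frost | evidence) = 0.000735 / 0.007557225 ≈ 0.097.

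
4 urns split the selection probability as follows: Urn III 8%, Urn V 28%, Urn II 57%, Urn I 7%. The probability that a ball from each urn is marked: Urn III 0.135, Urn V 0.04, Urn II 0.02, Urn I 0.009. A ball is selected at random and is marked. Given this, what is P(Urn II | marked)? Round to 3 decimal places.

0.335

By Bayes' rule, posterior ∝ prior × likelihood:
  Urn III: 0.08 × 0.135 = 0.0108
  Urn V: 0.28 × 0.04 = 0.0112
  Urn II: 0.57 × 0.02 = 0.0114
  Urn I: 0.07 × 0.009 = 0.00063
Total = 0.03403.
P(Urn II | evidence) = 0.0114 / 0.03403 ≈ 0.335.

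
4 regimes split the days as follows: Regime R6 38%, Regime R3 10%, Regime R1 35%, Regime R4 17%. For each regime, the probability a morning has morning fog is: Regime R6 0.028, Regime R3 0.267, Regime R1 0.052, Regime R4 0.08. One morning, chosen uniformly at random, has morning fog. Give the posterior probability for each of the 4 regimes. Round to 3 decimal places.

Prior × likelihood for each hypothesis:
  Regime R6: 0.38 × 0.028 = 0.01064
  Regime R3: 0.1 × 0.267 = 0.0267
  Regime R1: 0.35 × 0.052 = 0.0182
  Regime R4: 0.17 × 0.08 = 0.0136
Normalizing constant = 0.06914.
P(Regime R6 | fog) = 0.01064/0.06914 ≈ 0.154
P(Regime R3 | fog) = 0.0267/0.06914 ≈ 0.386
P(Regime R1 | fog) = 0.0182/0.06914 ≈ 0.263
P(Regime R4 | fog) = 0.0136/0.06914 ≈ 0.197
(Check: 0.154+0.386+0.263+0.197 = 1.000.)

Regime R6 0.154, Regime R3 0.386, Regime R1 0.263, Regime R4 0.197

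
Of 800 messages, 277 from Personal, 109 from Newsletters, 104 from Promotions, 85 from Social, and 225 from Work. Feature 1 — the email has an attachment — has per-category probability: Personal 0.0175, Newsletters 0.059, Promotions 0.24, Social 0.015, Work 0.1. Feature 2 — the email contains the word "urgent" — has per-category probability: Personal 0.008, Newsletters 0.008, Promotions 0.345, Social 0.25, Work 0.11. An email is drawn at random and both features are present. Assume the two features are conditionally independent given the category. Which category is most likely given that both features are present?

Promotions

Compute prior × likelihood for every hypothesis:
  Personal: 0.34625 × 0.0175 × 0.008 = 0.000048475
  Newsletters: 0.13625 × 0.059 × 0.008 = 0.00006431
  Promotions: 0.13 × 0.24 × 0.345 = 0.010764
  Social: 0.10625 × 0.015 × 0.25 = 0.0003984375
  Work: 0.28125 × 0.1 × 0.11 = 0.00309375
Total = 0.0143689725.
Largest term belongs to Promotions, so Promotions is most probable.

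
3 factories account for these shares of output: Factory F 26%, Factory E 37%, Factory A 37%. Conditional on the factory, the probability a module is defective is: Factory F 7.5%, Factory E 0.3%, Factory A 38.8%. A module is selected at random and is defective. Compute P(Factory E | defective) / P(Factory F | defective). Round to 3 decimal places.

Compute prior × likelihood for every hypothesis:
  Factory F: 0.26 × 0.075 = 0.0195
  Factory E: 0.37 × 0.003 = 0.00111
  Factory A: 0.37 × 0.388 = 0.14356
Total = 0.16417.
The ratio is 0.00111 / 0.0195 (the normalizer cancels) = 0.057.

0.057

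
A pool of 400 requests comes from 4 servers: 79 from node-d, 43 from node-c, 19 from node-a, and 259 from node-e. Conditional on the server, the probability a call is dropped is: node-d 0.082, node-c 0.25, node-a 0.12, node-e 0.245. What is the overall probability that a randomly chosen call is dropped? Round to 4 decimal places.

0.2074

Prior × likelihood for each hypothesis:
  node-d: 0.1975 × 0.082 = 0.016195
  node-c: 0.1075 × 0.25 = 0.026875
  node-a: 0.0475 × 0.12 = 0.0057
  node-e: 0.6475 × 0.245 = 0.1586375
P(dropped) = 0.016195 + 0.026875 + 0.0057 + 0.1586375 = 0.2074075 → 0.2074.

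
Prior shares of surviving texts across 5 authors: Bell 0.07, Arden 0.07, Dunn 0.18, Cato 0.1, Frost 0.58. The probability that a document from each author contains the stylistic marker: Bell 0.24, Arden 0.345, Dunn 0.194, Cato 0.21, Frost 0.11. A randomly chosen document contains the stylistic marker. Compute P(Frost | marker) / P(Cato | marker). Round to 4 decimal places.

By Bayes' rule, posterior ∝ prior × likelihood:
  Bell: 0.07 × 0.24 = 0.0168
  Arden: 0.07 × 0.345 = 0.02415
  Dunn: 0.18 × 0.194 = 0.03492
  Cato: 0.1 × 0.21 = 0.021
  Frost: 0.58 × 0.11 = 0.0638
Normalizing constant = 0.16067.
The ratio is 0.0638 / 0.021 (the normalizer cancels) = 3.0381.

3.0381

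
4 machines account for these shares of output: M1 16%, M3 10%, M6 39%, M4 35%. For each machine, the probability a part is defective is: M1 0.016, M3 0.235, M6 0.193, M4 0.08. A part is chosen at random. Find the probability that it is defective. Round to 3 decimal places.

0.129

Prior × likelihood for each hypothesis:
  M1: 0.16 × 0.016 = 0.00256
  M3: 0.1 × 0.235 = 0.0235
  M6: 0.39 × 0.193 = 0.07527
  M4: 0.35 × 0.08 = 0.028
P(defective) = 0.00256 + 0.0235 + 0.07527 + 0.028 = 0.12933 → 0.129.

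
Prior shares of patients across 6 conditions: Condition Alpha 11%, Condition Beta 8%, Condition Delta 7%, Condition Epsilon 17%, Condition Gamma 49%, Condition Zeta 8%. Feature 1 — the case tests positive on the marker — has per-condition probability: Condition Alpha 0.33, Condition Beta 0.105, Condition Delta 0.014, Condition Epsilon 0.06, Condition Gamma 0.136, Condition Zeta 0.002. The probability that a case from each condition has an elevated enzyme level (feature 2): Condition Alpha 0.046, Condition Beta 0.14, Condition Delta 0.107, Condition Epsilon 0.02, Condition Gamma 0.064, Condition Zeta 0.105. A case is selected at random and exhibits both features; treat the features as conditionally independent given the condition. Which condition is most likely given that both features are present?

Condition Gamma

Compute prior × likelihood for every hypothesis:
  Condition Alpha: 0.11 × 0.33 × 0.046 = 0.0016698
  Condition Beta: 0.08 × 0.105 × 0.14 = 0.001176
  Condition Delta: 0.07 × 0.014 × 0.107 = 0.00010486
  Condition Epsilon: 0.17 × 0.06 × 0.02 = 0.000204
  Condition Gamma: 0.49 × 0.136 × 0.064 = 0.00426496
  Condition Zeta: 0.08 × 0.002 × 0.105 = 0.0000168
Sum = 0.00743642.
Largest term belongs to Condition Gamma, so Condition Gamma is most probable.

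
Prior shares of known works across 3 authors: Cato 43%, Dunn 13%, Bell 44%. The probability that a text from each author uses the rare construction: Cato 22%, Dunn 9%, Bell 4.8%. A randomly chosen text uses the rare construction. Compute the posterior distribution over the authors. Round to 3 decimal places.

By Bayes' rule, posterior ∝ prior × likelihood:
  Cato: 0.43 × 0.22 = 0.0946
  Dunn: 0.13 × 0.09 = 0.0117
  Bell: 0.44 × 0.048 = 0.02112
Total = 0.12742.
P(Cato | rare-form) = 0.0946/0.12742 ≈ 0.742
P(Dunn | rare-form) = 0.0117/0.12742 ≈ 0.092
P(Bell | rare-form) = 0.02112/0.12742 ≈ 0.166

Cato 0.742, Dunn 0.092, Bell 0.166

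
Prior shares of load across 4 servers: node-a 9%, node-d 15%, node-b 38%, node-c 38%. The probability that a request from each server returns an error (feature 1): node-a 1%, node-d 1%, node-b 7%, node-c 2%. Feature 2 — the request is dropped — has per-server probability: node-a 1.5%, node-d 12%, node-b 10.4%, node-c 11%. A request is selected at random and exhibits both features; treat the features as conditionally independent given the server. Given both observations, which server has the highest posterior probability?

node-b

Compute prior × likelihood for every hypothesis:
  node-a: 0.09 × 0.01 × 0.015 = 0.0000135
  node-d: 0.15 × 0.01 × 0.12 = 0.00018
  node-b: 0.38 × 0.07 × 0.104 = 0.0027664
  node-c: 0.38 × 0.02 × 0.11 = 0.000836
Total = 0.0037959.
Largest term belongs to node-b, so node-b is most probable.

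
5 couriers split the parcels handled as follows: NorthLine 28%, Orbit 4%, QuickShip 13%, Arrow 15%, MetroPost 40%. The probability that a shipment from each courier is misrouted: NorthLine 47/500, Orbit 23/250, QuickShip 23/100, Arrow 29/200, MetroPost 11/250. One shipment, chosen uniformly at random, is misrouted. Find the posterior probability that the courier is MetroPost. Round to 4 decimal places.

By Bayes' rule, posterior ∝ prior × likelihood:
  NorthLine: 0.28 × 0.094 = 0.02632
  Orbit: 0.04 × 0.092 = 0.00368
  QuickShip: 0.13 × 0.23 = 0.0299
  Arrow: 0.15 × 0.145 = 0.02175
  MetroPost: 0.4 × 0.044 = 0.0176
Sum = 0.09925.
P(MetroPost | evidence) = 0.0176 / 0.09925 ≈ 0.1773.

0.1773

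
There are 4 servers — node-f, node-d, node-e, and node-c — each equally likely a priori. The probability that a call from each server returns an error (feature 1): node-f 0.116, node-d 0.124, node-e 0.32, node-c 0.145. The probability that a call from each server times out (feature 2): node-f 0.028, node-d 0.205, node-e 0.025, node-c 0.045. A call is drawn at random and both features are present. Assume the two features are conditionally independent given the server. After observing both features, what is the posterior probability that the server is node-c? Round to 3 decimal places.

0.151

Since the prior is uniform, the posterior is proportional to the likelihood:
  node-f: 0.116 × 0.028 = 0.003248
  node-d: 0.124 × 0.205 = 0.02542
  node-e: 0.32 × 0.025 = 0.008
  node-c: 0.145 × 0.045 = 0.006525
Normalizing constant = 0.043193.
P(node-c | evidence) = 0.006525 / 0.043193 ≈ 0.151.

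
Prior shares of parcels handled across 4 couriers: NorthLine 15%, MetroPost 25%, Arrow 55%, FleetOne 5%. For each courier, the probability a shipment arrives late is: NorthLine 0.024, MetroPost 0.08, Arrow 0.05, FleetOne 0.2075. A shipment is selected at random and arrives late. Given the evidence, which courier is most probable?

Arrow

Compute prior × likelihood for every hypothesis:
  NorthLine: 0.15 × 0.024 = 0.0036
  MetroPost: 0.25 × 0.08 = 0.02
  Arrow: 0.55 × 0.05 = 0.0275
  FleetOne: 0.05 × 0.2075 = 0.010375
Sum = 0.061475.
Largest term belongs to Arrow, so Arrow is most probable.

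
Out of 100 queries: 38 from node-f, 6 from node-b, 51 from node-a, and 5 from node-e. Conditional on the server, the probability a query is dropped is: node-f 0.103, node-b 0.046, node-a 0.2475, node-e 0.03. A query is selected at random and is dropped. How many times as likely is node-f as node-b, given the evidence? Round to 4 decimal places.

By Bayes' rule, posterior ∝ prior × likelihood:
  node-f: 0.38 × 0.103 = 0.03914
  node-b: 0.06 × 0.046 = 0.00276
  node-a: 0.51 × 0.2475 = 0.126225
  node-e: 0.05 × 0.03 = 0.0015
Normalizing constant = 0.169625.
The ratio is 0.03914 / 0.00276 (the normalizer cancels) = 14.1812.

14.1812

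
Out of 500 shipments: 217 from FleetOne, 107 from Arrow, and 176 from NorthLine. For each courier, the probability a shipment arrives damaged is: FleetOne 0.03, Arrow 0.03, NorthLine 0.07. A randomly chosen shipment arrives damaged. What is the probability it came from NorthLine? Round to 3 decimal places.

0.559

By Bayes' rule, posterior ∝ prior × likelihood:
  FleetOne: 0.434 × 0.03 = 0.01302
  Arrow: 0.214 × 0.03 = 0.00642
  NorthLine: 0.352 × 0.07 = 0.02464
Total = 0.04408.
P(NorthLine | evidence) = 0.02464 / 0.04408 ≈ 0.559.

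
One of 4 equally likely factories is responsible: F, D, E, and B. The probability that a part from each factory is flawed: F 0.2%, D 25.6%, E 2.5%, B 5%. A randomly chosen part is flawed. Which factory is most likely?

D

Since the prior is uniform, the posterior is proportional to the likelihood:
  F: 0.002
  D: 0.256
  E: 0.025
  B: 0.05
Normalizing constant = 0.333.
Largest term belongs to D, so D is most probable.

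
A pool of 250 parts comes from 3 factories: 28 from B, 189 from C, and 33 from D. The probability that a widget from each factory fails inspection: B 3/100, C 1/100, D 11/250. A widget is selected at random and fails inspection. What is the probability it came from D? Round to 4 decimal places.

Prior × likelihood for each hypothesis:
  B: 0.112 × 0.03 = 0.00336
  C: 0.756 × 0.01 = 0.00756
  D: 0.132 × 0.044 = 0.005808
Sum = 0.016728.
P(D | evidence) = 0.005808 / 0.016728 ≈ 0.3472.

0.3472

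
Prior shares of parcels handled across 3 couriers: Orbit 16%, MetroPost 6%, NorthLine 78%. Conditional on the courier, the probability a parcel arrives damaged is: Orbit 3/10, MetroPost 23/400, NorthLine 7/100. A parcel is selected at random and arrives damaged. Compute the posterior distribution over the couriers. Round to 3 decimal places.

Unnormalized posteriors (prior × likelihood):
  Orbit: 0.16 × 0.3 = 0.048
  MetroPost: 0.06 × 0.0575 = 0.00345
  NorthLine: 0.78 × 0.07 = 0.0546
Sum = 0.10605.
P(Orbit | damaged) = 0.048/0.10605 ≈ 0.453
P(MetroPost | damaged) = 0.00345/0.10605 ≈ 0.033
P(NorthLine | damaged) = 0.0546/0.10605 ≈ 0.515
(Check: 0.453+0.033+0.515 = 1.001.)

Orbit 0.453, MetroPost 0.033, NorthLine 0.515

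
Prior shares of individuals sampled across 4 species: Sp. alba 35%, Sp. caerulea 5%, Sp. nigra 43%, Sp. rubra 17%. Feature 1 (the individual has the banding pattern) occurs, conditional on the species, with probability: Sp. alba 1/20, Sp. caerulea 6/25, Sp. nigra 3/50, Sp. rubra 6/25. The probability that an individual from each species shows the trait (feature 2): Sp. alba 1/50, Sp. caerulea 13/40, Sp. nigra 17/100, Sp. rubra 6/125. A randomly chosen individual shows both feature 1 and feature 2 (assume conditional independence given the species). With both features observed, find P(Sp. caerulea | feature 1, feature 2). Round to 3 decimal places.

Prior × likelihood for each hypothesis:
  Sp. alba: 0.35 × 0.05 × 0.02 = 0.00035
  Sp. caerulea: 0.05 × 0.24 × 0.325 = 0.0039
  Sp. nigra: 0.43 × 0.06 × 0.17 = 0.004386
  Sp. rubra: 0.17 × 0.24 × 0.048 = 0.0019584
Normalizing constant = 0.0105944.
P(Sp. caerulea | evidence) = 0.0039 / 0.0105944 ≈ 0.368.

0.368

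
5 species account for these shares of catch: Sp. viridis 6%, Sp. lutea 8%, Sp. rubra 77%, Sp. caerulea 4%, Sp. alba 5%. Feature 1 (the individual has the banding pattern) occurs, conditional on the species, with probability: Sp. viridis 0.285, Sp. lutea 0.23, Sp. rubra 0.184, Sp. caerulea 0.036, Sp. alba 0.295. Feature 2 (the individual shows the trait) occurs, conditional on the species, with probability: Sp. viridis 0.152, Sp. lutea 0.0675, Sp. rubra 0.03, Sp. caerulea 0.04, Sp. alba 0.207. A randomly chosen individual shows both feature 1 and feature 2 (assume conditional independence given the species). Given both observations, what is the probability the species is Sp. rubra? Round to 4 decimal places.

Compute prior × likelihood for every hypothesis:
  Sp. viridis: 0.06 × 0.285 × 0.152 = 0.0025992
  Sp. lutea: 0.08 × 0.23 × 0.0675 = 0.001242
  Sp. rubra: 0.77 × 0.184 × 0.03 = 0.0042504
  Sp. caerulea: 0.04 × 0.036 × 0.04 = 0.0000576
  Sp. alba: 0.05 × 0.295 × 0.207 = 0.00305325
Sum = 0.01120245.
P(Sp. rubra | evidence) = 0.0042504 / 0.01120245 ≈ 0.3794.

0.3794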